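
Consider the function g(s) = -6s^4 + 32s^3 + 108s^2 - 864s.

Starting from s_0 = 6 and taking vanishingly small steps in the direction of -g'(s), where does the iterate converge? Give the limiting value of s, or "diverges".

g'(s) = -24(s - 4)(s - 3)(s + 3), so g'(6) = -1296.
Gradient descent moves in the -g' direction, i.e. s is increasing.
There is no critical point above s=6, and g' keeps the same sign, so the iterate runs off to +∞.

diverges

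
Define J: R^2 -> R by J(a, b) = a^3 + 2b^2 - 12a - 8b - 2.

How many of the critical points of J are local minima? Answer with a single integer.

J separates as a function of a plus a function of b, so ∇J=0 decouples.
∂J/∂a = 3(a - 2)(a + 2) = 0 at a ∈ {-2, 2}; ∂J/∂b = 4(b - 2) = 0 at b ∈ {2}.
The Hessian is diagonal: diag(J_aa, J_bb). Second derivatives: J_aa(-2)=-12, J_aa(2)=12; J_bb(2)=4.
Local minima occur where both diagonal entries positive: (2, 2). Count: 1.

1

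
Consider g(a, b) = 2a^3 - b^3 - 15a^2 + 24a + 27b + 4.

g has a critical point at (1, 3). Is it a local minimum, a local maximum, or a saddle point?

local maximum

The mixed partial ∂²g/∂a∂b is 0, so the Hessian at any point is diag(g_aa, g_bb) = diag(6(2a - 5), -6b).
At (1, 3): H = diag(-18, -18).
Both eigenvalues are negative, so H is negative definite: a local maximum.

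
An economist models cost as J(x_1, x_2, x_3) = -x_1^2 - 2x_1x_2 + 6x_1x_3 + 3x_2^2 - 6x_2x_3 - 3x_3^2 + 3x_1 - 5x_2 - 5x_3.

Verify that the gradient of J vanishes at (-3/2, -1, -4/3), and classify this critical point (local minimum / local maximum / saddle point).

∇J = (-2x_1 - 2x_2 + 6x_3 + 3, -2x_1 + 6x_2 - 6x_3 - 5, 6x_1 - 6x_2 - 6x_3 - 5); substituting (-3/2, -1, -4/3) gives ∇J = (0, 0, 0), so (-3/2, -1, -4/3) is indeed a critical point.
The Hessian is constant: H = [[-2, -2, 6], [-2, 6, -6], [6, -6, -6]].
Leading principal minors: Δ₁ = -2, Δ₂ = -16, Δ₃ = 96.
The minors fit neither the all-positive nor the alternating-sign pattern, so H is indefinite: a saddle point.

saddle point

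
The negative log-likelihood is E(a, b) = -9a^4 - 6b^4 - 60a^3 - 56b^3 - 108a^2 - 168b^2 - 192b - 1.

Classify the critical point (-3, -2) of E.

The mixed partial ∂²E/∂a∂b is 0, so the Hessian at any point is diag(E_aa, E_bb) = diag(-36(3a^2 + 10a + 6), -24(3b^2 + 14b + 14)).
At (-3, -2): H = diag(-108, 48).
The eigenvalues have opposite signs, so H is indefinite: a saddle point.

saddle point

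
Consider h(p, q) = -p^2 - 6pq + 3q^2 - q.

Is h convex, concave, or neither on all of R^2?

neither

h is quadratic, so its Hessian is the constant matrix H = [[-2, -6], [-6, 6]].
det(H) = -48, tr(H) = 4.
det(H) < 0, so H is indefinite: neither convex nor concave.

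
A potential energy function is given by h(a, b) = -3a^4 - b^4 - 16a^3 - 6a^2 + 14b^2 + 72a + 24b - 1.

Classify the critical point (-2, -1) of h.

The mixed partial ∂²h/∂a∂b is 0, so the Hessian at any point is diag(h_aa, h_bb) = diag(-12(3a^2 + 8a + 1), 4(-3b^2 + 7)).
At (-2, -1): H = diag(36, 16).
Both eigenvalues are positive, so H is positive definite: a local minimum.

local minimum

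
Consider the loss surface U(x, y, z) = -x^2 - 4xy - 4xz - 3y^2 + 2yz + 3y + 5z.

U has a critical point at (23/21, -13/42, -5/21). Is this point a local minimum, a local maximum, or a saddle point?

The Hessian is constant: H = [[-2, -4, -4], [-4, -6, 2], [-4, 2, 0]].
Leading principal minors: Δ₁ = -2, Δ₂ = -4, Δ₃ = 168.
The minors fit neither the all-positive nor the alternating-sign pattern, so H is indefinite: a saddle point.

saddle point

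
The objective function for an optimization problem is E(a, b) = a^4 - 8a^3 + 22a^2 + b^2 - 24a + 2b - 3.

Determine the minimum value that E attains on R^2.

E(a,b) separates as P(a) + Q(b) − 3, so its minimum is min P + min Q − 3.
P'(a) = 4(a - 3)(a - 2)(a - 1) vanishes at a ∈ {1, 2, 3}; Q'(b) = 2b + 2 vanishes at b ∈ {-1}.
Local minima of P (where P''>0): P(1)=-9, P(3)=-9. Local minima of Q: Q(-1)=-1.
So the global minimum of E is P(1) + Q(-1) − 3 = -9 − 1 − 3 = -13, attained at (1, -1).

-13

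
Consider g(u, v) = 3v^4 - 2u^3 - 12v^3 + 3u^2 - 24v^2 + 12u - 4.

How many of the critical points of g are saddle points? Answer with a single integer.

g separates as a function of u plus a function of v, so ∇g=0 decouples.
∂g/∂u = -6(u - 2)(u + 1) = 0 at u ∈ {-1, 2}; ∂g/∂v = 12v(v - 4)(v + 1) = 0 at v ∈ {-1, 0, 4}.
The Hessian is diagonal: diag(g_uu, g_vv). Second derivatives: g_uu(-1)=18, g_uu(2)=-18; g_vv(-1)=60, g_vv(0)=-48, g_vv(4)=240.
Saddle points occur where the two diagonal entries have opposite signs: (-1, 0), (2, -1), (2, 4). Count: 3.

3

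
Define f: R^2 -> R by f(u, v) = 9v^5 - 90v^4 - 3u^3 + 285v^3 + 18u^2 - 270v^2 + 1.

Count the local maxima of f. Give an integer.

f separates as a function of u plus a function of v, so ∇f=0 decouples.
∂f/∂u = -9u(u - 4) = 0 at u ∈ {0, 4}; ∂f/∂v = 45v(v - 4)(v - 3)(v - 1) = 0 at v ∈ {0, 1, 3, 4}.
The Hessian is diagonal: diag(f_uu, f_vv). Second derivatives: f_uu(0)=36, f_uu(4)=-36; f_vv(0)=-540, f_vv(1)=270, f_vv(3)=-270, f_vv(4)=540.
Local maxima occur where both diagonal entries negative: (4, 0), (4, 3). Count: 2.

2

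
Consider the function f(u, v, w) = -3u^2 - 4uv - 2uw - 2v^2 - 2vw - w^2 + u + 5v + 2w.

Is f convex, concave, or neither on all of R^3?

f is quadratic, so its Hessian is the constant matrix H = [[-6, -4, -2], [-4, -4, -2], [-2, -2, -2]].
Leading principal minors: -6, 8, -8.
Signs alternate −, +, − ⇒ H ≺ 0 ⇒ concave.

concave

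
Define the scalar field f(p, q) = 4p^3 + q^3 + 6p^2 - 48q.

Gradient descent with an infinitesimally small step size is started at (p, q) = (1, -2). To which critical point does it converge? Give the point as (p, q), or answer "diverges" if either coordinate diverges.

f is separable, so gradient descent decouples: p follows -∂f/∂p, q follows -∂f/∂q.
∂f/∂p = 12p(p + 1); at p=1 this is 24, so p decreases.
∂f/∂q = 3(q - 4)(q + 4); at q=-2 this is -36, so q increases.
p converges to its nearest critical value 0 (a local min of the p-part); q converges to 4. The iterate converges to (0, 4).

(0, 4)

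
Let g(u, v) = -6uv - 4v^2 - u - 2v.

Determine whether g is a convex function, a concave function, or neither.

g is quadratic, so its Hessian is the constant matrix H = [[0, -6], [-6, -8]].
det(H) = -36, tr(H) = -8.
det(H) < 0, so H is indefinite: neither convex nor concave.

neither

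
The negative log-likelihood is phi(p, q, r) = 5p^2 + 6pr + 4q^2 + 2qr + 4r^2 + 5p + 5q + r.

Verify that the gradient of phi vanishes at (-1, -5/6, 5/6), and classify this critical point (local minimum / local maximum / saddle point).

local minimum

∇phi = (10p + 6r + 5, 8q + 2r + 5, 6p + 2q + 8r + 1); substituting (-1, -5/6, 5/6) gives ∇phi = (0, 0, 0), so (-1, -5/6, 5/6) is indeed a critical point.
The Hessian is constant: H = [[10, 0, 6], [0, 8, 2], [6, 2, 8]].
Leading principal minors: Δ₁ = 10, Δ₂ = 80, Δ₃ = 312.
All leading minors are positive, so H is positive definite: a local minimum.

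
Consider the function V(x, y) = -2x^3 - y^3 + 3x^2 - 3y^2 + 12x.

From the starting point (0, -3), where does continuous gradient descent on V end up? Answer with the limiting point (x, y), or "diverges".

V is separable, so gradient descent decouples: x follows -∂V/∂x, y follows -∂V/∂y.
∂V/∂x = -6(x - 2)(x + 1); at x=0 this is 12, so x decreases.
∂V/∂y = -3y(y + 2); at y=-3 this is -9, so y increases.
x converges to its nearest critical value -1 (a local min of the x-part); y converges to -2. The iterate converges to (-1, -2).

(-1, -2)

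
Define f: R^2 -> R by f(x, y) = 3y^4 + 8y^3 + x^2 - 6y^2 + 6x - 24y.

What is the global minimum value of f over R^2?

-28

f(x,y) separates as P(x) + Q(y), so its minimum is min P + min Q.
P'(x) = 2x + 6 vanishes at x ∈ {-3}; Q'(y) = 12(y - 1)(y + 1)(y + 2) vanishes at y ∈ {-2, -1, 1}.
Local minima of P (where P''>0): P(-3)=-9. Local minima of Q: Q(-2)=8, Q(1)=-19.
So the global minimum of f is P(-3) + Q(1) = -9 − 19 = -28, attained at (-3, 1).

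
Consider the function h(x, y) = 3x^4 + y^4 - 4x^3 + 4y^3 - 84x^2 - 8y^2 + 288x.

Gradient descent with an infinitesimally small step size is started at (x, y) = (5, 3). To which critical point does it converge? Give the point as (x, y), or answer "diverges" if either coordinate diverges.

h is separable, so gradient descent decouples: x follows -∂h/∂x, y follows -∂h/∂y.
∂h/∂x = 12(x - 3)(x - 2)(x + 4); at x=5 this is 648, so x decreases.
∂h/∂y = 4y(y - 1)(y + 4); at y=3 this is 168, so y decreases.
x converges to its nearest critical value 3 (a local min of the x-part); y converges to 1. The iterate converges to (3, 1).

(3, 1)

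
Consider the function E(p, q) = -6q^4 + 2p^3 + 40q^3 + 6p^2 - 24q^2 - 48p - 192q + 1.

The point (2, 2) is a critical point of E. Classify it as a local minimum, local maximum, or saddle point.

local minimum

The mixed partial ∂²E/∂p∂q is 0, so the Hessian at any point is diag(E_pp, E_qq) = diag(12(p + 1), 24(-3q^2 + 10q - 2)).
At (2, 2): H = diag(36, 144).
Both eigenvalues are positive, so H is positive definite: a local minimum.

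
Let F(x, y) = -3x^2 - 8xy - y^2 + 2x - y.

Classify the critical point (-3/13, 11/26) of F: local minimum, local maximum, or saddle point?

saddle point

The Hessian of F is constant: H = [[-6, -8], [-8, -2]].
det(H) = (-6)·(-2) − (-8)² = -52.
Since det(H) < 0, H is indefinite and the critical point is a saddle point.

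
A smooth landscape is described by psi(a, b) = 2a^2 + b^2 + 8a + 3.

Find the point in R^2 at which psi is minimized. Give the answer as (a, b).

psi(a,b) separates as P(a) + Q(b) + 3, so its minimum is min P + min Q + 3.
P'(a) = 4a + 8 vanishes at a ∈ {-2}; Q'(b) = 2b vanishes at b ∈ {0}.
Local minima of P (where P''>0): P(-2)=-8. Local minima of Q: Q(0)=0.
So the global minimum of psi is P(-2) + Q(0) + 3 = -8 + 0 + 3 = -5, attained at (-2, 0).

(-2, 0)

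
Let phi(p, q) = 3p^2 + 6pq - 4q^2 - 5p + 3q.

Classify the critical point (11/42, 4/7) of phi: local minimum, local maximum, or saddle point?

saddle point

The Hessian of phi is constant: H = [[6, 6], [6, -8]].
det(H) = 6·(-8) − 6² = -84.
Since det(H) < 0, H is indefinite and the critical point is a saddle point.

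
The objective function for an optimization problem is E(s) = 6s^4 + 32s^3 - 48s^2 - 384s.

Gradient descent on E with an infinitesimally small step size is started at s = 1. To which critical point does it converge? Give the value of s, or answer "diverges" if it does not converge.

2

E'(s) = 24(s - 2)(s + 2)(s + 4), so E'(1) = -360.
Gradient descent moves in the -E' direction, i.e. s is increasing.
The nearest critical point in that direction is s = 2, where E'' = 576 > 0 (a local minimum). The iterate converges there.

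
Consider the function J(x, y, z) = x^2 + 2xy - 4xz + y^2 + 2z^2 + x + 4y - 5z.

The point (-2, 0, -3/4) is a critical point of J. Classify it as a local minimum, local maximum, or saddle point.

saddle point

The Hessian is constant: H = [[2, 2, -4], [2, 2, 0], [-4, 0, 4]].
Leading principal minors: Δ₁ = 2, Δ₂ = 0, Δ₃ = -32.
The minors fit neither the all-positive nor the alternating-sign pattern, so H is indefinite: a saddle point.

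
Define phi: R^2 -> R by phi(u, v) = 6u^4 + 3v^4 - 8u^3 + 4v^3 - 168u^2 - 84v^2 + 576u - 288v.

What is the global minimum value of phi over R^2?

phi(u,v) separates as P(u) + Q(v), so its minimum is min P + min Q.
P'(u) = 24(u - 3)(u - 2)(u + 4) vanishes at u ∈ {-4, 2, 3}; Q'(v) = 12(v - 4)(v + 2)(v + 3) vanishes at v ∈ {-3, -2, 4}.
Local minima of P (where P''>0): P(-4)=-2944, P(3)=486. Local minima of Q: Q(-3)=243, Q(4)=-1472.
So the global minimum of phi is P(-4) + Q(4) = -2944 − 1472 = -4416, attained at (-4, 4).

-4416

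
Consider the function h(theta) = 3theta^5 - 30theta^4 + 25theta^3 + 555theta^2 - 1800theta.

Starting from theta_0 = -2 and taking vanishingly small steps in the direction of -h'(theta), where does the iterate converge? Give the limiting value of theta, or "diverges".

h'(theta) = 15(theta - 5)(theta - 4)(theta - 2)(theta + 3), so h'(-2) = -2520.
Gradient descent moves in the -h' direction, i.e. theta is increasing.
The nearest critical point in that direction is theta = 2, where h'' = 450 > 0 (a local minimum). The iterate converges there.

2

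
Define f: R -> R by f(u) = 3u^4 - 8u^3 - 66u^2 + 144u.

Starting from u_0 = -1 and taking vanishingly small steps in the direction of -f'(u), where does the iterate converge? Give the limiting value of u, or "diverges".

-3

f'(u) = 12(u - 4)(u - 1)(u + 3), so f'(-1) = 240.
Gradient descent moves in the -f' direction, i.e. u is decreasing.
The nearest critical point in that direction is u = -3, where f'' = 336 > 0 (a local minimum). The iterate converges there.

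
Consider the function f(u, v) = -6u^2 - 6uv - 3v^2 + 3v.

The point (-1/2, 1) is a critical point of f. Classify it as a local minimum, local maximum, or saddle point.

local maximum

The Hessian of f is constant: H = [[-12, -6], [-6, -6]].
det(H) = (-12)·(-6) − (-6)² = 36.
det(H) > 0 and tr(H) = -18 < 0, so H is negative definite and the point is a local maximum.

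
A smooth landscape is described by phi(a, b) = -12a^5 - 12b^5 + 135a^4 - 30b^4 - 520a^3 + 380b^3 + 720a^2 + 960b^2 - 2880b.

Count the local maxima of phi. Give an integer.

phi separates as a function of a plus a function of b, so ∇phi=0 decouples.
∂phi/∂a = -60a(a - 4)(a - 3)(a - 2) = 0 at a ∈ {0, 2, 3, 4}; ∂phi/∂b = -60(b - 4)(b - 1)(b + 3)(b + 4) = 0 at b ∈ {-4, -3, 1, 4}.
The Hessian is diagonal: diag(phi_aa, phi_bb). Second derivatives: phi_aa(0)=1440, phi_aa(2)=-240, phi_aa(3)=180, phi_aa(4)=-480; phi_bb(-4)=2400, phi_bb(-3)=-1680, phi_bb(1)=3600, phi_bb(4)=-10080.
Local maxima occur where both diagonal entries negative: (2, -3), (2, 4), (4, -3), (4, 4). Count: 4.

4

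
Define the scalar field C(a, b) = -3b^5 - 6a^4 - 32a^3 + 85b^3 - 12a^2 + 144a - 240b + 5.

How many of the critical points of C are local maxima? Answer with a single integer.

C separates as a function of a plus a function of b, so ∇C=0 decouples.
∂C/∂a = -24(a - 1)(a + 2)(a + 3) = 0 at a ∈ {-3, -2, 1}; ∂C/∂b = -15(b - 4)(b - 1)(b + 1)(b + 4) = 0 at b ∈ {-4, -1, 1, 4}.
The Hessian is diagonal: diag(C_aa, C_bb). Second derivatives: C_aa(-3)=-96, C_aa(-2)=72, C_aa(1)=-288; C_bb(-4)=1800, C_bb(-1)=-450, C_bb(1)=450, C_bb(4)=-1800.
Local maxima occur where both diagonal entries negative: (-3, -1), (-3, 4), (1, -1), (1, 4). Count: 4.

4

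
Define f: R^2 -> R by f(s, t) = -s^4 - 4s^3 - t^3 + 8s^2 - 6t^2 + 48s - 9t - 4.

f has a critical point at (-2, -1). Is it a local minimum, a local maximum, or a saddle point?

saddle point

The mixed partial ∂²f/∂s∂t is 0, so the Hessian at any point is diag(f_ss, f_tt) = diag(4(-3s^2 - 6s + 4), -6(t + 2)).
At (-2, -1): H = diag(16, -6).
The eigenvalues have opposite signs, so H is indefinite: a saddle point.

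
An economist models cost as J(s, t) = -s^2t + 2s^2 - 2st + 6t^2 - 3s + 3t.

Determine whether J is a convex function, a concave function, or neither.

The term -s^2t is cubic, so the Hessian is not constant.
∂²J/∂s² = -2t + 4, which takes both signs as t varies (negative for sufficiently large t). A diagonal entry of the Hessian changing sign means the Hessian is neither positive- nor negative-semidefinite on all of R^2.

neither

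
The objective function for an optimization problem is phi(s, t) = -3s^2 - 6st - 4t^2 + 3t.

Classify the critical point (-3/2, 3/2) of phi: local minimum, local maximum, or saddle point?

The Hessian of phi is constant: H = [[-6, -6], [-6, -8]].
det(H) = (-6)·(-8) − (-6)² = 12.
det(H) > 0 and tr(H) = -14 < 0, so H is negative definite and the point is a local maximum.

local maximum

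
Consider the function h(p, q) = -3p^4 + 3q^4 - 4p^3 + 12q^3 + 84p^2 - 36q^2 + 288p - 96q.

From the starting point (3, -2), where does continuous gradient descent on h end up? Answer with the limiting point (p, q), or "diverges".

h is separable, so gradient descent decouples: p follows -∂h/∂p, q follows -∂h/∂q.
∂h/∂p = -12(p - 4)(p + 2)(p + 3); at p=3 this is 360, so p decreases.
∂h/∂q = 12(q - 2)(q + 1)(q + 4); at q=-2 this is 96, so q decreases.
p converges to its nearest critical value -2 (a local min of the p-part); q converges to -4. The iterate converges to (-2, -4).

(-2, -4)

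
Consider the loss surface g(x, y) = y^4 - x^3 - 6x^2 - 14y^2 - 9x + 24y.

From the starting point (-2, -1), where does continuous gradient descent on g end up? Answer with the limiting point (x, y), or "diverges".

(-3, -3)

g is separable, so gradient descent decouples: x follows -∂g/∂x, y follows -∂g/∂y.
∂g/∂x = -3(x + 1)(x + 3); at x=-2 this is 3, so x decreases.
∂g/∂y = 4(y - 2)(y - 1)(y + 3); at y=-1 this is 48, so y decreases.
x converges to its nearest critical value -3 (a local min of the x-part); y converges to -3. The iterate converges to (-3, -3).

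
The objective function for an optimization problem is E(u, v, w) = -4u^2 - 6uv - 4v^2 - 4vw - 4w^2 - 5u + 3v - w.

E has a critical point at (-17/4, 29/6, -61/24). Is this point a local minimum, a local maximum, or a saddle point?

local maximum

The Hessian is constant: H = [[-8, -6, 0], [-6, -8, -4], [0, -4, -8]].
Leading principal minors: Δ₁ = -8, Δ₂ = 28, Δ₃ = -96.
The minors alternate sign starting negative (−, +, −), so H is negative definite: a local maximum.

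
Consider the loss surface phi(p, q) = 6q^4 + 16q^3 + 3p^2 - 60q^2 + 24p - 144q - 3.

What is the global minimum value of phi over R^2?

-355

phi(p,q) separates as A(p) + B(q) − 3, so its minimum is min A + min B − 3.
A'(p) = 6p + 24 vanishes at p ∈ {-4}; B'(q) = 24(q - 2)(q + 1)(q + 3) vanishes at q ∈ {-3, -1, 2}.
Local minima of A (where A''>0): A(-4)=-48. Local minima of B: B(-3)=-54, B(2)=-304.
So the global minimum of phi is A(-4) + B(2) − 3 = -48 − 304 − 3 = -355, attained at (-4, 2).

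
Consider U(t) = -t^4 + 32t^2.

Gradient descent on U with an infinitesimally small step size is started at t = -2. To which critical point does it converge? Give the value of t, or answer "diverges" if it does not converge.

0

U'(t) = -4t(t - 4)(t + 4), so U'(-2) = -96.
Gradient descent moves in the -U' direction, i.e. t is increasing.
The nearest critical point in that direction is t = 0, where U'' = 64 > 0 (a local minimum). The iterate converges there.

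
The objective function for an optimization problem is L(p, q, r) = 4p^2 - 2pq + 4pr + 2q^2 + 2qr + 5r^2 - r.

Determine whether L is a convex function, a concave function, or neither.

L is quadratic, so its Hessian is the constant matrix H = [[8, -2, 4], [-2, 4, 2], [4, 2, 10]].
Leading principal minors: 8, 28, 152.
All positive ⇒ H ≻ 0 ⇒ convex.

convex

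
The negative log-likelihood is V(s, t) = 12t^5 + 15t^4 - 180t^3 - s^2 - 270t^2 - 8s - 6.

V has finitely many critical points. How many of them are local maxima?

V separates as a function of s plus a function of t, so ∇V=0 decouples.
∂V/∂s = -2(s + 4) = 0 at s ∈ {-4}; ∂V/∂t = 60t(t - 3)(t + 1)(t + 3) = 0 at t ∈ {-3, -1, 0, 3}.
The Hessian is diagonal: diag(V_ss, V_tt). Second derivatives: V_ss(-4)=-2; V_tt(-3)=-2160, V_tt(-1)=480, V_tt(0)=-540, V_tt(3)=4320.
Local maxima occur where both diagonal entries negative: (-4, -3), (-4, 0). Count: 2.

2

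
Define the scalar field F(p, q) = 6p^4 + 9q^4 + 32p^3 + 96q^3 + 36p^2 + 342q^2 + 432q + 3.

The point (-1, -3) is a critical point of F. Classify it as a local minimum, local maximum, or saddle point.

The mixed partial ∂²F/∂p∂q is 0, so the Hessian at any point is diag(F_pp, F_qq) = diag(24(3p^2 + 8p + 3), 36(3q^2 + 16q + 19)).
At (-1, -3): H = diag(-48, -72).
Both eigenvalues are negative, so H is negative definite: a local maximum.

local maximum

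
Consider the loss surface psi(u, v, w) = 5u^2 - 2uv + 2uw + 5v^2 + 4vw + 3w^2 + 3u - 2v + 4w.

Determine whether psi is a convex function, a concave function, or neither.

psi is quadratic, so its Hessian is the constant matrix H = [[10, -2, 2], [-2, 10, 4], [2, 4, 6]].
Leading principal minors: 10, 96, 344.
All positive ⇒ H ≻ 0 ⇒ convex.

convex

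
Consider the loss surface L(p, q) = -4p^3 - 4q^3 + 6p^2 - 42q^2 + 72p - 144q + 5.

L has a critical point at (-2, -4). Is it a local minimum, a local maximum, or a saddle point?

local minimum

The mixed partial ∂²L/∂p∂q is 0, so the Hessian at any point is diag(L_pp, L_qq) = diag(12(-2p + 1), -12(2q + 7)).
At (-2, -4): H = diag(60, 12).
Both eigenvalues are positive, so H is positive definite: a local minimum.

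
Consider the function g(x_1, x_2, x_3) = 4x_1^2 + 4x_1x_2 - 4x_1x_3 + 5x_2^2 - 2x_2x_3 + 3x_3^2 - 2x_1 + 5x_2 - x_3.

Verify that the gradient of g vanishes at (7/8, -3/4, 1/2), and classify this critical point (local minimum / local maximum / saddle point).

local minimum

∇g = (8x_1 + 4x_2 - 4x_3 - 2, 4x_1 + 10x_2 - 2x_3 + 5, -4x_1 - 2x_2 + 6x_3 - 1); substituting (7/8, -3/4, 1/2) gives ∇g = (0, 0, 0), so (7/8, -3/4, 1/2) is indeed a critical point.
The Hessian is constant: H = [[8, 4, -4], [4, 10, -2], [-4, -2, 6]].
Leading principal minors: Δ₁ = 8, Δ₂ = 64, Δ₃ = 256.
All leading minors are positive, so H is positive definite: a local minimum.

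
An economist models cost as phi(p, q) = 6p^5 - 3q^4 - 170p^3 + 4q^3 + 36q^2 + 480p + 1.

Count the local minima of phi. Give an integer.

2

phi separates as a function of p plus a function of q, so ∇phi=0 decouples.
∂phi/∂p = 30(p - 4)(p - 1)(p + 1)(p + 4) = 0 at p ∈ {-4, -1, 1, 4}; ∂phi/∂q = -12q(q - 3)(q + 2) = 0 at q ∈ {-2, 0, 3}.
The Hessian is diagonal: diag(phi_pp, phi_qq). Second derivatives: phi_pp(-4)=-3600, phi_pp(-1)=900, phi_pp(1)=-900, phi_pp(4)=3600; phi_qq(-2)=-120, phi_qq(0)=72, phi_qq(3)=-180.
Local minima occur where both diagonal entries positive: (-1, 0), (4, 0). Count: 2.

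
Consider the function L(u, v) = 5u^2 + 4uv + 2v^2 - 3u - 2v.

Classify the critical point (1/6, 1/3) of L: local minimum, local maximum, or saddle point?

The Hessian of L is constant: H = [[10, 4], [4, 4]].
det(H) = 10·4 − 4² = 24.
det(H) > 0 and tr(H) = 14 > 0, so H is positive definite and the point is a local minimum.

local minimum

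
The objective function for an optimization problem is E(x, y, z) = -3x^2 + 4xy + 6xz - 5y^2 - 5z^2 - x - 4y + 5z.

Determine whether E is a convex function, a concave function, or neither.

concave

E is quadratic, so its Hessian is the constant matrix H = [[-6, 4, 6], [4, -10, 0], [6, 0, -10]].
Leading principal minors: -6, 44, -80.
Signs alternate −, +, − ⇒ H ≺ 0 ⇒ concave.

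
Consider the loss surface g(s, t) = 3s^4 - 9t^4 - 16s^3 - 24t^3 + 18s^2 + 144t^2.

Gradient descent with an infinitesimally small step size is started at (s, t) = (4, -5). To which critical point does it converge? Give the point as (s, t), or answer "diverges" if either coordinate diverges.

g is separable, so gradient descent decouples: s follows -∂g/∂s, t follows -∂g/∂t.
∂g/∂s = 12s(s - 3)(s - 1); at s=4 this is 144, so s decreases.
∂g/∂t = -36t(t - 2)(t + 4); at t=-5 this is 1260, so t decreases.
The t-coordinate has no critical point in that direction and runs off to infinity.

diverges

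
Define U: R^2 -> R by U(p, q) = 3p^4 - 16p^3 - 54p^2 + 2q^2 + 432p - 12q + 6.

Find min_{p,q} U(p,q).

U(p,q) separates as A(p) + B(q) + 6, so its minimum is min A + min B + 6.
A'(p) = 12(p - 4)(p - 3)(p + 3) vanishes at p ∈ {-3, 3, 4}; B'(q) = 4q - 12 vanishes at q ∈ {3}.
Local minima of A (where A''>0): A(-3)=-1107, A(4)=608. Local minima of B: B(3)=-18.
So the global minimum of U is A(-3) + B(3) + 6 = -1107 − 18 + 6 = -1119, attained at (-3, 3).

-1119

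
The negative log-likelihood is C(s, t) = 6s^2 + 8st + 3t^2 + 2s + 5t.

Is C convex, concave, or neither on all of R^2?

convex

C is quadratic, so its Hessian is the constant matrix H = [[12, 8], [8, 6]].
det(H) = 8, tr(H) = 18.
det(H) > 0 and tr(H) > 0, so H is positive definite everywhere: convex.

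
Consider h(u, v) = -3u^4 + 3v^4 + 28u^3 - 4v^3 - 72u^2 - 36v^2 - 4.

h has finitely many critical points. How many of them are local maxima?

h separates as a function of u plus a function of v, so ∇h=0 decouples.
∂h/∂u = -12u(u - 4)(u - 3) = 0 at u ∈ {0, 3, 4}; ∂h/∂v = 12v(v - 3)(v + 2) = 0 at v ∈ {-2, 0, 3}.
The Hessian is diagonal: diag(h_uu, h_vv). Second derivatives: h_uu(0)=-144, h_uu(3)=36, h_uu(4)=-48; h_vv(-2)=120, h_vv(0)=-72, h_vv(3)=180.
Local maxima occur where both diagonal entries negative: (0, 0), (4, 0). Count: 2.

2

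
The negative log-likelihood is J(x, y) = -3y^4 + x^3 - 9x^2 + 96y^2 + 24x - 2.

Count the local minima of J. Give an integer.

1

J separates as a function of x plus a function of y, so ∇J=0 decouples.
∂J/∂x = 3(x - 4)(x - 2) = 0 at x ∈ {2, 4}; ∂J/∂y = -12y(y - 4)(y + 4) = 0 at y ∈ {-4, 0, 4}.
The Hessian is diagonal: diag(J_xx, J_yy). Second derivatives: J_xx(2)=-6, J_xx(4)=6; J_yy(-4)=-384, J_yy(0)=192, J_yy(4)=-384.
Local minima occur where both diagonal entries positive: (4, 0). Count: 1.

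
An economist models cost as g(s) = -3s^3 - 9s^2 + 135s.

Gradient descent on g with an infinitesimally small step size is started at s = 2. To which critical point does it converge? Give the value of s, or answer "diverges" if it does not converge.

-5

g'(s) = -9(s - 3)(s + 5), so g'(2) = 63.
Gradient descent moves in the -g' direction, i.e. s is decreasing.
The nearest critical point in that direction is s = -5, where g'' = 72 > 0 (a local minimum). The iterate converges there.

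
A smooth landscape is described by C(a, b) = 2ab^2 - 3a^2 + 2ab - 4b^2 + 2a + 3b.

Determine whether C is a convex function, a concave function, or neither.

neither

The term 2ab^2 is cubic, so the Hessian is not constant.
∂²C/∂b² = 4a - 8, which takes both signs as a varies (negative for sufficiently negative a). A diagonal entry of the Hessian changing sign means the Hessian is neither positive- nor negative-semidefinite on all of R^2.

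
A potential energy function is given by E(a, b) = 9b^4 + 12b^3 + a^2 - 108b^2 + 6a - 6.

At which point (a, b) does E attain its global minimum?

E(a,b) separates as P(a) + Q(b) − 6, so its minimum is min P + min Q − 6.
P'(a) = 2a + 6 vanishes at a ∈ {-3}; Q'(b) = 36b(b - 2)(b + 3) vanishes at b ∈ {-3, 0, 2}.
Local minima of P (where P''>0): P(-3)=-9. Local minima of Q: Q(-3)=-567, Q(2)=-192.
So the global minimum of E is P(-3) + Q(-3) − 6 = -9 − 567 − 6 = -582, attained at (-3, -3).

(-3, -3)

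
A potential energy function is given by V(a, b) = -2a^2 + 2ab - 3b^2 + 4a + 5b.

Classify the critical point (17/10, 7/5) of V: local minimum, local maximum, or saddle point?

local maximum

The Hessian of V is constant: H = [[-4, 2], [2, -6]].
det(H) = (-4)·(-6) − 2² = 20.
det(H) > 0 and tr(H) = -10 < 0, so H is negative definite and the point is a local maximum.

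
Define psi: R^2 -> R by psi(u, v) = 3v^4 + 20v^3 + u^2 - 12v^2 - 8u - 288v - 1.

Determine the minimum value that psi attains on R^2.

-433

psi(u,v) separates as P(u) + Q(v) − 1, so its minimum is min P + min Q − 1.
P'(u) = 2u - 8 vanishes at u ∈ {4}; Q'(v) = 12(v - 2)(v + 3)(v + 4) vanishes at v ∈ {-4, -3, 2}.
Local minima of P (where P''>0): P(4)=-16. Local minima of Q: Q(-4)=448, Q(2)=-416.
So the global minimum of psi is P(4) + Q(2) − 1 = -16 − 416 − 1 = -433, attained at (4, 2).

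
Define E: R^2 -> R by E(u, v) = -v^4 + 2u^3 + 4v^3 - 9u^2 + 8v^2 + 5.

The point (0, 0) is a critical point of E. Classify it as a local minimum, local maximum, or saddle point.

The mixed partial ∂²E/∂u∂v is 0, so the Hessian at any point is diag(E_uu, E_vv) = diag(6(2u - 3), 4(-3v^2 + 6v + 4)).
At (0, 0): H = diag(-18, 16).
The eigenvalues have opposite signs, so H is indefinite: a saddle point.

saddle point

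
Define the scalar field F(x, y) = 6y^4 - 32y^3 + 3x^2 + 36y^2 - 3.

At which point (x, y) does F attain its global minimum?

F(x,y) separates as P(x) + Q(y) − 3, so its minimum is min P + min Q − 3.
P'(x) = 6x vanishes at x ∈ {0}; Q'(y) = 24y(y - 3)(y - 1) vanishes at y ∈ {0, 1, 3}.
Local minima of P (where P''>0): P(0)=0. Local minima of Q: Q(0)=0, Q(3)=-54.
So the global minimum of F is P(0) + Q(3) − 3 = 0 − 54 − 3 = -57, attained at (0, 3).

(0, 3)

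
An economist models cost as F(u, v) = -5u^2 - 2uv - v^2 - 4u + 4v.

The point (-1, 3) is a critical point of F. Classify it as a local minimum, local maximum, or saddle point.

local maximum

The Hessian of F is constant: H = [[-10, -2], [-2, -2]].
det(H) = (-10)·(-2) − (-2)² = 16.
det(H) > 0 and tr(H) = -12 < 0, so H is negative definite and the point is a local maximum.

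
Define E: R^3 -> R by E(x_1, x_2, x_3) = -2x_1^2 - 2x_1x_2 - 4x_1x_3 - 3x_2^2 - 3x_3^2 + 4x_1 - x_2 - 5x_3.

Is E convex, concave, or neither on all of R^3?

E is quadratic, so its Hessian is the constant matrix H = [[-4, -2, -4], [-2, -6, 0], [-4, 0, -6]].
Leading principal minors: -4, 20, -24.
Signs alternate −, +, − ⇒ H ≺ 0 ⇒ concave.

concave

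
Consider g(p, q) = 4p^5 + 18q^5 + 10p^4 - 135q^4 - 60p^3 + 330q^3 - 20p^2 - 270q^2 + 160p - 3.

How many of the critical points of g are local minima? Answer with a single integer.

4

g separates as a function of p plus a function of q, so ∇g=0 decouples.
∂g/∂p = 20(p - 2)(p - 1)(p + 1)(p + 4) = 0 at p ∈ {-4, -1, 1, 2}; ∂g/∂q = 90q(q - 3)(q - 2)(q - 1) = 0 at q ∈ {0, 1, 2, 3}.
The Hessian is diagonal: diag(g_pp, g_qq). Second derivatives: g_pp(-4)=-1800, g_pp(-1)=360, g_pp(1)=-200, g_pp(2)=360; g_qq(0)=-540, g_qq(1)=180, g_qq(2)=-180, g_qq(3)=540.
Local minima occur where both diagonal entries positive: (-1, 1), (-1, 3), (2, 1), (2, 3). Count: 4.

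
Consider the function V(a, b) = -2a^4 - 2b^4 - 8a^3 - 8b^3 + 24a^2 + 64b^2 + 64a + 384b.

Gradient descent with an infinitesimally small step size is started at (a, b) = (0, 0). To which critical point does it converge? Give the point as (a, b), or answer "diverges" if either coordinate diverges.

V is separable, so gradient descent decouples: a follows -∂V/∂a, b follows -∂V/∂b.
∂V/∂a = -8(a - 2)(a + 1)(a + 4); at a=0 this is 64, so a decreases.
∂V/∂b = -8(b - 4)(b + 3)(b + 4); at b=0 this is 384, so b decreases.
a converges to its nearest critical value -1 (a local min of the a-part); b converges to -3. The iterate converges to (-1, -3).

(-1, -3)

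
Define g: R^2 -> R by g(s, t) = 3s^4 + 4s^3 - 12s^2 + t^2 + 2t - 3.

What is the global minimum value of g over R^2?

-36

g(s,t) separates as P(s) + Q(t) − 3, so its minimum is min P + min Q − 3.
P'(s) = 12s(s - 1)(s + 2) vanishes at s ∈ {-2, 0, 1}; Q'(t) = 2(t + 1) vanishes at t ∈ {-1}.
Local minima of P (where P''>0): P(-2)=-32, P(1)=-5. Local minima of Q: Q(-1)=-1.
So the global minimum of g is P(-2) + Q(-1) − 3 = -32 − 1 − 3 = -36, attained at (-2, -1).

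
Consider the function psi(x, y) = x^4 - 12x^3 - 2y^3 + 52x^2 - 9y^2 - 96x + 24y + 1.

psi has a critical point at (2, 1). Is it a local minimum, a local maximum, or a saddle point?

saddle point

The mixed partial ∂²psi/∂x∂y is 0, so the Hessian at any point is diag(psi_xx, psi_yy) = diag(4(3x^2 - 18x + 26), -6(2y + 3)).
At (2, 1): H = diag(8, -30).
The eigenvalues have opposite signs, so H is indefinite: a saddle point.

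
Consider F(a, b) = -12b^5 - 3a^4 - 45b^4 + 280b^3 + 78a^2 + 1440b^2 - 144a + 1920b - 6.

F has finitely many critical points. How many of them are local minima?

F separates as a function of a plus a function of b, so ∇F=0 decouples.
∂F/∂a = -12(a - 3)(a - 1)(a + 4) = 0 at a ∈ {-4, 1, 3}; ∂F/∂b = -60(b - 4)(b + 1)(b + 2)(b + 4) = 0 at b ∈ {-4, -2, -1, 4}.
The Hessian is diagonal: diag(F_aa, F_bb). Second derivatives: F_aa(-4)=-420, F_aa(1)=120, F_aa(3)=-168; F_bb(-4)=2880, F_bb(-2)=-720, F_bb(-1)=900, F_bb(4)=-14400.
Local minima occur where both diagonal entries positive: (1, -4), (1, -1). Count: 2.

2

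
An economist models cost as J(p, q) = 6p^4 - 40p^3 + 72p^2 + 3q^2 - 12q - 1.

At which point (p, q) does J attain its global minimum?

(0, 2)

J(p,q) separates as A(p) + B(q) − 1, so its minimum is min A + min B − 1.
A'(p) = 24p(p - 3)(p - 2) vanishes at p ∈ {0, 2, 3}; B'(q) = 6q - 12 vanishes at q ∈ {2}.
Local minima of A (where A''>0): A(0)=0, A(3)=54. Local minima of B: B(2)=-12.
So the global minimum of J is A(0) + B(2) − 1 = 0 − 12 − 1 = -13, attained at (0, 2).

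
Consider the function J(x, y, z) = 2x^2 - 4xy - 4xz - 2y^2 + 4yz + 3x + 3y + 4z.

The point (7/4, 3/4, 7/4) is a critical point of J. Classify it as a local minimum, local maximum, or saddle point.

saddle point

The Hessian is constant: H = [[4, -4, -4], [-4, -4, 4], [-4, 4, 0]].
Leading principal minors: Δ₁ = 4, Δ₂ = -32, Δ₃ = 128.
The minors fit neither the all-positive nor the alternating-sign pattern, so H is indefinite: a saddle point.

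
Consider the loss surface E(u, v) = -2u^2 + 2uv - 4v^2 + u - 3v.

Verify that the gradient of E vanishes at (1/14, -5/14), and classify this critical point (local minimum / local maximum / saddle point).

∇E = (-4u + 2v + 1, 2u - 8v - 3); substituting (1/14, -5/14) gives ∇E = (0, 0), so (1/14, -5/14) is indeed a critical point.
The Hessian of E is constant: H = [[-4, 2], [2, -8]].
det(H) = (-4)·(-8) − 2² = 28.
det(H) > 0 and tr(H) = -12 < 0, so H is negative definite and the point is a local maximum.

local maximum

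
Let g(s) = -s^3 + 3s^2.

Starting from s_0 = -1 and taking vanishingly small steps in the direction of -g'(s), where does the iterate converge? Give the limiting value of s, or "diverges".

g'(s) = -3s(s - 2), so g'(-1) = -9.
Gradient descent moves in the -g' direction, i.e. s is increasing.
The nearest critical point in that direction is s = 0, where g'' = 6 > 0 (a local minimum). The iterate converges there.

0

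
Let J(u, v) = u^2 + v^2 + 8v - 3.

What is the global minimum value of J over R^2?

-19

J(u,v) separates as P(u) + Q(v) − 3, so its minimum is min P + min Q − 3.
P'(u) = 2u vanishes at u ∈ {0}; Q'(v) = 2v + 8 vanishes at v ∈ {-4}.
Local minima of P (where P''>0): P(0)=0. Local minima of Q: Q(-4)=-16.
So the global minimum of J is P(0) + Q(-4) − 3 = 0 − 16 − 3 = -19, attained at (0, -4).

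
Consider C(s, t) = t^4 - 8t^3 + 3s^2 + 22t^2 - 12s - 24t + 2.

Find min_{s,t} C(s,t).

-19

C(s,t) separates as P(s) + Q(t) + 2, so its minimum is min P + min Q + 2.
P'(s) = 6s - 12 vanishes at s ∈ {2}; Q'(t) = 4(t - 3)(t - 2)(t - 1) vanishes at t ∈ {1, 2, 3}.
Local minima of P (where P''>0): P(2)=-12. Local minima of Q: Q(1)=-9, Q(3)=-9.
So the global minimum of C is P(2) + Q(1) + 2 = -12 − 9 + 2 = -19, attained at (2, 1).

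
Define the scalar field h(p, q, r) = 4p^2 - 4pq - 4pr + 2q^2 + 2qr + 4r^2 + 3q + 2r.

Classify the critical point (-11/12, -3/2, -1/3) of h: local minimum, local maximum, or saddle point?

The Hessian is constant: H = [[8, -4, -4], [-4, 4, 2], [-4, 2, 8]].
Leading principal minors: Δ₁ = 8, Δ₂ = 16, Δ₃ = 96.
All leading minors are positive, so H is positive definite: a local minimum.

local minimum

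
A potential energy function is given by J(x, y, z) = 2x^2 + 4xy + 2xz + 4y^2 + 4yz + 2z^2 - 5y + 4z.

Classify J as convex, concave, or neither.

convex

J is quadratic, so its Hessian is the constant matrix H = [[4, 4, 2], [4, 8, 4], [2, 4, 4]].
Leading principal minors: 4, 16, 32.
All positive ⇒ H ≻ 0 ⇒ convex.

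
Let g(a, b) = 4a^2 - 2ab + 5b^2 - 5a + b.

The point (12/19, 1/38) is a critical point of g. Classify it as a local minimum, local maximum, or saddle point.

local minimum

The Hessian of g is constant: H = [[8, -2], [-2, 10]].
det(H) = 8·10 − (-2)² = 76.
det(H) > 0 and tr(H) = 18 > 0, so H is positive definite and the point is a local minimum.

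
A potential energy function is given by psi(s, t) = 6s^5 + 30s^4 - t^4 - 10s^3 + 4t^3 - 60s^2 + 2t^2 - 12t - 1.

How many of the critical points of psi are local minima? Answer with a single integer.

2

psi separates as a function of s plus a function of t, so ∇psi=0 decouples.
∂psi/∂s = 30s(s - 1)(s + 1)(s + 4) = 0 at s ∈ {-4, -1, 0, 1}; ∂psi/∂t = -4(t - 3)(t - 1)(t + 1) = 0 at t ∈ {-1, 1, 3}.
The Hessian is diagonal: diag(psi_ss, psi_tt). Second derivatives: psi_ss(-4)=-1800, psi_ss(-1)=180, psi_ss(0)=-120, psi_ss(1)=300; psi_tt(-1)=-32, psi_tt(1)=16, psi_tt(3)=-32.
Local minima occur where both diagonal entries positive: (-1, 1), (1, 1). Count: 2.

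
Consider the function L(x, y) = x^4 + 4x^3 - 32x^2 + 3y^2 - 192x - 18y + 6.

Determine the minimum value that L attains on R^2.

L(x,y) separates as P(x) + Q(y) + 6, so its minimum is min P + min Q + 6.
P'(x) = 4(x - 4)(x + 3)(x + 4) vanishes at x ∈ {-4, -3, 4}; Q'(y) = 6y - 18 vanishes at y ∈ {3}.
Local minima of P (where P''>0): P(-4)=256, P(4)=-768. Local minima of Q: Q(3)=-27.
So the global minimum of L is P(4) + Q(3) + 6 = -768 − 27 + 6 = -789, attained at (4, 3).

-789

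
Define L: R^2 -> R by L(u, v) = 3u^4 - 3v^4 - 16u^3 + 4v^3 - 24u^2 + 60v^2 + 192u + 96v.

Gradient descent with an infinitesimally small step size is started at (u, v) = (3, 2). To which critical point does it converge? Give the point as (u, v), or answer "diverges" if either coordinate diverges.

L is separable, so gradient descent decouples: u follows -∂L/∂u, v follows -∂L/∂v.
∂L/∂u = 12(u - 4)(u - 2)(u + 2); at u=3 this is -60, so u increases.
∂L/∂v = -12(v - 4)(v + 1)(v + 2); at v=2 this is 288, so v decreases.
u converges to its nearest critical value 4 (a local min of the u-part); v converges to -1. The iterate converges to (4, -1).

(4, -1)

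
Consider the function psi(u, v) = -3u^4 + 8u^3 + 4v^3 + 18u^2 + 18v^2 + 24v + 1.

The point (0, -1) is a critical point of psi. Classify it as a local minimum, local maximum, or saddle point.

The mixed partial ∂²psi/∂u∂v is 0, so the Hessian at any point is diag(psi_uu, psi_vv) = diag(12(-3u^2 + 4u + 3), 12(2v + 3)).
At (0, -1): H = diag(36, 12).
Both eigenvalues are positive, so H is positive definite: a local minimum.

local minimum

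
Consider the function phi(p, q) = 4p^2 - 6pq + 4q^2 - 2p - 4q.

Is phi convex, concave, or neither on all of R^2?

phi is quadratic, so its Hessian is the constant matrix H = [[8, -6], [-6, 8]].
det(H) = 28, tr(H) = 16.
det(H) > 0 and tr(H) > 0, so H is positive definite everywhere: convex.

convex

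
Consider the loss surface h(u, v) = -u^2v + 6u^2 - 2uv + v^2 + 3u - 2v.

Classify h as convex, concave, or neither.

neither

The term -u^2v is cubic, so the Hessian is not constant.
∂²h/∂u² = -2v + 12, which takes both signs as v varies (negative for sufficiently large v). A diagonal entry of the Hessian changing sign means the Hessian is neither positive- nor negative-semidefinite on all of R^2.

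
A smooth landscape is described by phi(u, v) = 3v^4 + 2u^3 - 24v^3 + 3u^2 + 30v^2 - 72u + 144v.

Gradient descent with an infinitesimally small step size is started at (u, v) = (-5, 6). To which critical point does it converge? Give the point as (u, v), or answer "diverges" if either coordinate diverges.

phi is separable, so gradient descent decouples: u follows -∂phi/∂u, v follows -∂phi/∂v.
∂phi/∂u = 6(u - 3)(u + 4); at u=-5 this is 48, so u decreases.
∂phi/∂v = 12(v - 4)(v - 3)(v + 1); at v=6 this is 504, so v decreases.
The u-coordinate has no critical point in that direction and runs off to infinity.

diverges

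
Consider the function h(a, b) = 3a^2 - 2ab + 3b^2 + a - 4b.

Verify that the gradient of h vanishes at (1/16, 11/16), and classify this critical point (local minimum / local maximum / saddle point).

∇h = (6a - 2b + 1, -2a + 6b - 4); substituting (1/16, 11/16) gives ∇h = (0, 0), so (1/16, 11/16) is indeed a critical point.
The Hessian of h is constant: H = [[6, -2], [-2, 6]].
det(H) = 6·6 − (-2)² = 32.
det(H) > 0 and tr(H) = 12 > 0, so H is positive definite and the point is a local minimum.

local minimum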